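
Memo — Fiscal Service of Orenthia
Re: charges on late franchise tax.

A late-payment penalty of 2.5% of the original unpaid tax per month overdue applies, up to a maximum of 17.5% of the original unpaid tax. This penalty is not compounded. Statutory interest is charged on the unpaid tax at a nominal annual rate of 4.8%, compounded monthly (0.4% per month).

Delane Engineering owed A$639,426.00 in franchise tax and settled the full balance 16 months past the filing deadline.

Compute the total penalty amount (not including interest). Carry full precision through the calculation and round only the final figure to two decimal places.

Penalty (uncapped): 16 × 2.5% × A$639,426.00 = A$255,770.40; cap = 17.5% × A$639,426.00 = A$111,899.55 → penalty = A$111,899.55

A$111,899.55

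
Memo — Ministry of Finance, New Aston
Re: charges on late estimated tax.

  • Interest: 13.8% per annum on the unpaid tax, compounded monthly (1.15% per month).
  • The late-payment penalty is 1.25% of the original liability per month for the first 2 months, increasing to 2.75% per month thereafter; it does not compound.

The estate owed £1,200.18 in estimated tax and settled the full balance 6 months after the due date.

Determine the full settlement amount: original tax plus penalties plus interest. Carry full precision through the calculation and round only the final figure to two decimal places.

£1,447.43

Penalty, months 1–2: 2 × 1.25% × £1,200.18 = £30.00…
Penalty, months 3–6: 4 × 2.75% × £1,200.18 = £132.02…
Interest: £1,200.18 × ((1 + 0.0115)^6 − 1) = £1,200.18 × 0.0710144… = £85.2301…
Total = £1,200.18 + £162.0243 + £85.2301… = £1,447.43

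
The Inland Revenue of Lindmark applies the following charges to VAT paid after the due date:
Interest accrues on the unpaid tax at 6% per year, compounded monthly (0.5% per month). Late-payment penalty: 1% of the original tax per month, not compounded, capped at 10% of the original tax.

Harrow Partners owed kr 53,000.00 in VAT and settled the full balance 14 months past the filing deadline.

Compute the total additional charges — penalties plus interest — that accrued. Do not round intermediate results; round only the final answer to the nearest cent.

kr 9,133.02

Penalty (uncapped): 14 × 1% × kr 53,000.00 = kr 7,420.00; cap = 10% × kr 53,000.00 = kr 5,300.00 → penalty = kr 5,300.00
Interest: kr 53,000.00 × ((1 + 0.005)^14 − 1) = kr 53,000.00 × 0.0723211… = kr 3,833.0200…
Penalties + interest = kr 5,300.0000 + kr 3,833.0200… = kr 9,133.02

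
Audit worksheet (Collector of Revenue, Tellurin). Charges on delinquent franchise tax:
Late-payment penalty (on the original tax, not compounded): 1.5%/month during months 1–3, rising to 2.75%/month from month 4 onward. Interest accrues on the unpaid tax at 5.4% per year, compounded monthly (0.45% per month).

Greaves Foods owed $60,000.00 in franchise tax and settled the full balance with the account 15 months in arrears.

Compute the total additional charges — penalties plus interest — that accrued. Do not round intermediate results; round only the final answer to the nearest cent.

Penalty, months 1–3: 3 × 1.5% × $60,000.00 = $2,700.00
Penalty, months 4–15: 12 × 2.75% × $60,000.00 = $19,800.00
Interest: $60,000.00 × ((1 + 0.0045)^15 − 1) = $60,000.00 × 0.0696683… = $4,180.0966…
Penalties + interest = $22,500.0000 + $4,180.0966… = $26,680.10

$26,680.10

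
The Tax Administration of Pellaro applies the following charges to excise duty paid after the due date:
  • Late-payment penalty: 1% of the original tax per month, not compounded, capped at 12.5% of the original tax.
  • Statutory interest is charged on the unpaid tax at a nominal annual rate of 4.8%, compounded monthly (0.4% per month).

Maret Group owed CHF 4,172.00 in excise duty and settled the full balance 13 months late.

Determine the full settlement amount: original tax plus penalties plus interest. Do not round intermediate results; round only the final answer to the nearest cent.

Penalty (uncapped): 13 × 1% × CHF 4,172.00 = CHF 542.36; cap = 12.5% × CHF 4,172.00 = CHF 521.50 → penalty = CHF 521.50
Interest: CHF 4,172.00 × ((1 + 0.004)^13 − 1) = CHF 4,172.00 × 0.0532665… = CHF 222.2278…
Total = CHF 4,172.00 + CHF 521.5000 + CHF 222.2278… = CHF 4,915.73

CHF 4,915.73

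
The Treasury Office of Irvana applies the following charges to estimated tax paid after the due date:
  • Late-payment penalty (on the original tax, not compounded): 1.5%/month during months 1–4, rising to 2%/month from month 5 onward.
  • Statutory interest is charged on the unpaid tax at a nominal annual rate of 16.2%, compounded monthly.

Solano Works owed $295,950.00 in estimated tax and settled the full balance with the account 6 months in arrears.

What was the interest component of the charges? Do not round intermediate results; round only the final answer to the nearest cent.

Interest (16.2%/yr ÷ 12 = 1.35%/month): $295,950.00 × ((1 + 0.0135)^6 − 1) = $24,795.7145…

$24,795.71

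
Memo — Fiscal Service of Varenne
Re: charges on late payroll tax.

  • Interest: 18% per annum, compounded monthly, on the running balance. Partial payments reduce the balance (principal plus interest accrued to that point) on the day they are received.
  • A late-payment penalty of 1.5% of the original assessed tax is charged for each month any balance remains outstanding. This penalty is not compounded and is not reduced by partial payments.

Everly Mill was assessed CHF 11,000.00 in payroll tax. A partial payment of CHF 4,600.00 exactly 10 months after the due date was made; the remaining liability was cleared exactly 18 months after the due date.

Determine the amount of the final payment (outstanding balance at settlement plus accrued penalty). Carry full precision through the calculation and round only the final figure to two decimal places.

CHF 12,168.88

Monthly rate = 18% ÷ 12 = 1.5%
Balance at month 10: CHF 11,000.0000 × (1 + 0.015)^10 = CHF 12,765.9491…
After CHF 4,600.00 payment: CHF 12,765.9491… − CHF 4,600.00 = CHF 8,165.9491…
Balance at month 18: CHF 8,165.9491… × (1 + 0.015)^8 = CHF 9,198.8811…
Penalty: 18 × 1.5% × CHF 11,000.00 = CHF 2,970.00
Final settlement = outstanding balance + penalty = CHF 9,198.8811… + CHF 2,970.00 = CHF 12,168.88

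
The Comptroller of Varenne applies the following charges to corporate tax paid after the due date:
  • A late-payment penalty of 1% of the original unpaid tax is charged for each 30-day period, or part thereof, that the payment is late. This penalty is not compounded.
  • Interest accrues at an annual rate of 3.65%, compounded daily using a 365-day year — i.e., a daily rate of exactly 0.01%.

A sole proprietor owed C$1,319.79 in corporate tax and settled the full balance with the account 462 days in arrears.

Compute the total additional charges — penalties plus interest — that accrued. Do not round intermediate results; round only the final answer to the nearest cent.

Penalty periods: ⌈462/30⌉ = 16; penalty = 16 × 1% × C$1,319.79 = C$211.17…
Interest: C$1,319.79 × ((1 + 0.0001)^462 − 1) = C$1,319.79 × 0.04728143… = C$62.4016…
Penalties + interest = C$211.1664 + C$62.4016… = C$273.57

C$273.57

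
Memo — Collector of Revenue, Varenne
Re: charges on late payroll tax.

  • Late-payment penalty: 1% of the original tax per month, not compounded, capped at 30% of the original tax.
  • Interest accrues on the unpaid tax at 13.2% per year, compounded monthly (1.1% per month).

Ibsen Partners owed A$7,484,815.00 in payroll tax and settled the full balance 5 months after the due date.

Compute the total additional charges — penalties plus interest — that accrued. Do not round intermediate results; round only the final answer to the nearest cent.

A$795,062.37

Penalty: 5 × 1% × A$7,484,815.00 = A$374,240.75 (below the 30% cap of A$2,245,444.50)
Interest: A$7,484,815.00 × ((1 + 0.011)^5 − 1) = A$7,484,815.00 × 0.0562234… = A$420,821.6232…
Penalties + interest = A$374,240.7500 + A$420,821.6232… = A$795,062.37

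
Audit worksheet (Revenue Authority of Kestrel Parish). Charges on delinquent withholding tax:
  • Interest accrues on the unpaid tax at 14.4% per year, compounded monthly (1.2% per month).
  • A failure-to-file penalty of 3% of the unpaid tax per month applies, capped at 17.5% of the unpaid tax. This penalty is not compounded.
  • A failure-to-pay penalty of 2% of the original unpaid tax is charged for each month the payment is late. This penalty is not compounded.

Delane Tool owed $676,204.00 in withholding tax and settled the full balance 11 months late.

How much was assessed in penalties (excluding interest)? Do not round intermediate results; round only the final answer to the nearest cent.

Failure-to-file: 11 × 3% × $676,204.00 = $223,147.32, capped at 17.5% × $676,204.00 = $118,335.70
Failure-to-pay penalty: 11 × 2% × $676,204.00 = $148,764.88
Total penalty = $118,335.70 + $148,764.88 = $267,100.58

$267,100.58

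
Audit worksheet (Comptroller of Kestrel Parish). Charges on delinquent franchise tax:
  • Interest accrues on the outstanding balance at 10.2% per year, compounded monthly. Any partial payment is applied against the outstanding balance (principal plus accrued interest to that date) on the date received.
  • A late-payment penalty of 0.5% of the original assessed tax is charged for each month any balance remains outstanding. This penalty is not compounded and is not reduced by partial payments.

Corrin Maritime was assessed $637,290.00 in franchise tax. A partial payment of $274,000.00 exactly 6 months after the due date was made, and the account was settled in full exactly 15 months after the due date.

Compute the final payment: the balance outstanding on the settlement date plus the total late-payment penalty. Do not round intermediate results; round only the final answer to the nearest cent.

$475,670.58

Monthly rate = 10.2% ÷ 12 = 0.85%
Balance at month 6: $637,290.0000 × (1 + 0.0085)^6 = $670,490.3306…
After $274,000.00 payment: $670,490.3306… − $274,000.00 = $396,490.3306…
Balance at month 15: $396,490.3306… × (1 + 0.0085)^9 = $427,873.8288…
Penalty: 15 × 0.5% × $637,290.00 = $47,796.75
Final settlement = outstanding balance + penalty = $427,873.8288… + $47,796.75 = $475,670.58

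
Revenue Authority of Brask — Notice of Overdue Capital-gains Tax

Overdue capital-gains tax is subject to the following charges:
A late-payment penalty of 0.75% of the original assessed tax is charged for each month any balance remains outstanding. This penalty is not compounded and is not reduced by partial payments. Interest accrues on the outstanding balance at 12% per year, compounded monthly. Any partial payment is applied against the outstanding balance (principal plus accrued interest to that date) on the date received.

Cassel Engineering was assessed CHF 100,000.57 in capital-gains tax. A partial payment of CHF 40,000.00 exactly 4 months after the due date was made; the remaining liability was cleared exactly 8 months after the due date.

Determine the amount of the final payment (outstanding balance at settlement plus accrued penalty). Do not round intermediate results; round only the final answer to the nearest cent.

Monthly rate = 12% ÷ 12 = 1%
Balance at month 4: CHF 100,000.5700 × (1 + 0.01)^4 = CHF 104,060.9941…
After CHF 40,000.00 payment: CHF 104,060.9941… − CHF 40,000.00 = CHF 64,060.9941…
Balance at month 8: CHF 64,060.9941… × (1 + 0.01)^4 = CHF 66,662.1274…
Penalty: 8 × 0.75% × CHF 100,000.57 = CHF 6,000.03…
Final settlement = outstanding balance + penalty = CHF 66,662.1274… + CHF 6,000.03… = CHF 72,662.16

CHF 72,662.16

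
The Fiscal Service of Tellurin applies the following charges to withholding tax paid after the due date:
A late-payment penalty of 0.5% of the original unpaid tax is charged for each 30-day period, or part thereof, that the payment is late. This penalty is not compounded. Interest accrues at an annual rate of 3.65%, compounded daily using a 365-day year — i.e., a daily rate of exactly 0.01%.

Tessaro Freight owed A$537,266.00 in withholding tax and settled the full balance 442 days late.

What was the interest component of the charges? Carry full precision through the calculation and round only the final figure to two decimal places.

A$24,278.55

Interest: A$537,266.00 × ((1 + 0.0001)^442 − 1) = A$537,266.00 × 0.04518906… = A$24,278.5469…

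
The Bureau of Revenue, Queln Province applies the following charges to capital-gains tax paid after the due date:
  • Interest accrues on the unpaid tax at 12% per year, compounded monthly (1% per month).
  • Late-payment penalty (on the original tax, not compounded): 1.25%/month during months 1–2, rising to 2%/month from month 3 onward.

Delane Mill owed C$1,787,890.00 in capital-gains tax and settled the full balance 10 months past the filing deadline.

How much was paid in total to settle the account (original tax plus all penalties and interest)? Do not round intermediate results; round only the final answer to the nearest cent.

Penalty, months 1–2: 2 × 1.25% × C$1,787,890.00 = C$44,697.25
Penalty, months 3–10: 8 × 2% × C$1,787,890.00 = C$286,062.40
Interest: C$1,787,890.00 × ((1 + 0.01)^10 − 1) = C$1,787,890.00 × 0.1046221… = C$187,052.8518…
Total = C$1,787,890.00 + C$330,759.6500 + C$187,052.8518… = C$2,305,702.50

C$2,305,702.50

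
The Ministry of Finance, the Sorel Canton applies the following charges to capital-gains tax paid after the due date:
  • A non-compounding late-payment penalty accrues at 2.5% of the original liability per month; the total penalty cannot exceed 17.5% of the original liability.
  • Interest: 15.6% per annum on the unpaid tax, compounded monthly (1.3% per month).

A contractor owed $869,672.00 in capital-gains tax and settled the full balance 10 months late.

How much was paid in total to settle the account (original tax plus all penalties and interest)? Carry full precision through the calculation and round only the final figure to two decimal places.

$1,141,770.39

Penalty (uncapped): 10 × 2.5% × $869,672.00 = $217,418.00; cap = 17.5% × $869,672.00 = $152,192.60 → penalty = $152,192.60
Interest: $869,672.00 × ((1 + 0.013)^10 − 1) = $869,672.00 × 0.1378747… = $119,905.7943…
Total = $869,672.00 + $152,192.6000 + $119,905.7943… = $1,141,770.39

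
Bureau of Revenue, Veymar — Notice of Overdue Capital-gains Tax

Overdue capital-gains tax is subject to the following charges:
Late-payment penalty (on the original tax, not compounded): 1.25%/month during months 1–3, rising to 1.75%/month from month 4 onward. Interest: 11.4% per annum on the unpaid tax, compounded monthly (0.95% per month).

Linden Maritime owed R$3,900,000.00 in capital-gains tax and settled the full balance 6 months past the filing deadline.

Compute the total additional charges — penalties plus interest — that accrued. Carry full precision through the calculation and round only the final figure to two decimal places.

Penalty, months 1–3: 3 × 1.25% × R$3,900,000.00 = R$146,250.00
Penalty, months 4–6: 3 × 1.75% × R$3,900,000.00 = R$204,750.00
Interest: R$3,900,000.00 × ((1 + 0.0095)^6 − 1) = R$3,900,000.00 × 0.0583710… = R$227,646.9785…
Penalties + interest = R$351,000.0000 + R$227,646.9785… = R$578,646.98

R$578,646.98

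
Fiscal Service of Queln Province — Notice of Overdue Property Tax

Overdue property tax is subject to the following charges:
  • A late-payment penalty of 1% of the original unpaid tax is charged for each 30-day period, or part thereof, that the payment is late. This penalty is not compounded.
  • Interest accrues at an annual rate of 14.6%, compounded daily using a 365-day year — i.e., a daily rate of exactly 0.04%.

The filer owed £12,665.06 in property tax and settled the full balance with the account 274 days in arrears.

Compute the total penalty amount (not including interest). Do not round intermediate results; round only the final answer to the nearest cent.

£1,266.51

Penalty periods: ⌈274/30⌉ = 10; penalty = 10 × 1% × £12,665.06 = £1,266.51…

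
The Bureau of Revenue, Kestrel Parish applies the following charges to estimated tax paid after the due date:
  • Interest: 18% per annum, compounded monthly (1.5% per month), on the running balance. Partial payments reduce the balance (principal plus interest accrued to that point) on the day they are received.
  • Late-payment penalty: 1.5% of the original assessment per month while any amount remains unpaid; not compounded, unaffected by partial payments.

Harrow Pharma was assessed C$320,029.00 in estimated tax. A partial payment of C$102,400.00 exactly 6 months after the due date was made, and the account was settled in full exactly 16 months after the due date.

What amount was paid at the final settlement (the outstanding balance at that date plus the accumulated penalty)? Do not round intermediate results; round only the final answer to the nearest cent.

C$364,079.76

Balance at month 6: C$320,029.0000 × (1 + 0.015)^6 = C$349,933.5543…
After C$102,400.00 payment: C$349,933.5543… − C$102,400.00 = C$247,533.5543…
Balance at month 16: C$247,533.5543… × (1 + 0.015)^10 = C$287,272.7953…
Penalty: 16 × 1.5% × C$320,029.00 = C$76,806.96
Final settlement = outstanding balance + penalty = C$287,272.7953… + C$76,806.96 = C$364,079.76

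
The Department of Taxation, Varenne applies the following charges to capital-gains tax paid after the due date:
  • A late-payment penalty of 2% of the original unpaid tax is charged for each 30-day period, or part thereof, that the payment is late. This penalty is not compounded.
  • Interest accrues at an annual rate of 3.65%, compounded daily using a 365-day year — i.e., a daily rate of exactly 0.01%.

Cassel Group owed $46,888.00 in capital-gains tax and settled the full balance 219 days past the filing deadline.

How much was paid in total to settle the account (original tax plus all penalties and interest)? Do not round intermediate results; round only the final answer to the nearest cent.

Penalty periods: ⌈219/30⌉ = 8; penalty = 8 × 2% × $46,888.00 = $7,502.08
Interest: $46,888.00 × ((1 + 0.0001)^219 − 1) = $46,888.00 × 0.02214045… = $1,038.1212…
Total = $46,888.00 + $7,502.0800 + $1,038.1212… = $55,428.20

$55,428.20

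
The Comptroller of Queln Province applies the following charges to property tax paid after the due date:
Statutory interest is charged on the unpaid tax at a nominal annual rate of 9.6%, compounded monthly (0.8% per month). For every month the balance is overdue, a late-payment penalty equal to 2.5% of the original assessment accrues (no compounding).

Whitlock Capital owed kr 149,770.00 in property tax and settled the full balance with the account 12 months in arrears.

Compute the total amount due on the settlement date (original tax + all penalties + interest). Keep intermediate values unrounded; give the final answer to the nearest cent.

Late-payment penalty = 2.5% × kr 149,770.00 × 12 mo = kr 44,931.00
Interest: kr 149,770.00 × ((1 + 0.008)^12 − 1) = kr 149,770.00 × 0.1003387… = kr 15,027.7262…
Total = kr 149,770.00 + kr 44,931.0000 + kr 15,027.7262… = kr 209,728.73

kr 209,728.73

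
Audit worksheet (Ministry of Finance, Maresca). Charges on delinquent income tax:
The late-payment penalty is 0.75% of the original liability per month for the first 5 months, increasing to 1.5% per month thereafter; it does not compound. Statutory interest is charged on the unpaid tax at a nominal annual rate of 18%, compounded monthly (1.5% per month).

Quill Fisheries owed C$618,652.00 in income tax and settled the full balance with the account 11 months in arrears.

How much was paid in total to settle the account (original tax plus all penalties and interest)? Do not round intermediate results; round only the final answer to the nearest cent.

Penalty, months 1–5: 5 × 0.75% × C$618,652.00 = C$23,199.45
Penalty, months 6–11: 6 × 1.5% × C$618,652.00 = C$55,678.68
Interest: C$618,652.00 × ((1 + 0.015)^11 − 1) = C$618,652.00 × 0.1779489… = C$110,088.4660…
Total = C$618,652.00 + C$78,878.1300 + C$110,088.4660… = C$807,618.60

C$807,618.60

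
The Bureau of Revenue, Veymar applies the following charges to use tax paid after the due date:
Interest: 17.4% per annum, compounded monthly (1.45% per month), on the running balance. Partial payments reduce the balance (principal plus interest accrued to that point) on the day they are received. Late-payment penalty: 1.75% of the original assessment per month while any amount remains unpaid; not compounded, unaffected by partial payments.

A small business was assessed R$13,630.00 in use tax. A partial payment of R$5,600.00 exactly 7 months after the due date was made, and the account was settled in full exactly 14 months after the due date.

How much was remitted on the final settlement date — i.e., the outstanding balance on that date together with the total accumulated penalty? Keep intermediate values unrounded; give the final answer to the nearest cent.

Balance at month 7: R$13,630.0000 × (1 + 0.0145)^7 = R$15,075.1005…
After R$5,600.00 payment: R$15,075.1005… − R$5,600.00 = R$9,475.1005…
Balance at month 14: R$9,475.1005… × (1 + 0.0145)^7 = R$10,479.6839…
Penalty: 14 × 1.75% × R$13,630.00 = R$3,339.35
Final settlement = outstanding balance + penalty = R$10,479.6839… + R$3,339.35 = R$13,819.03

R$13,819.03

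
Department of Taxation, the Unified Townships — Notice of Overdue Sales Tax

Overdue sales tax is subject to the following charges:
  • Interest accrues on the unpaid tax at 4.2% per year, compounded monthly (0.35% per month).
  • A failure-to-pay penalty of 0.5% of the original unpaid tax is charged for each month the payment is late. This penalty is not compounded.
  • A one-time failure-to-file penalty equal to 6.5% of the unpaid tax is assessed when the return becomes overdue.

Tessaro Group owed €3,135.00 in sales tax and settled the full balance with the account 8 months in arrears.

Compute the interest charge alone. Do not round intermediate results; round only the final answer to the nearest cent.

€88.86

Interest: €3,135.00 × ((1 + 0.0035)^8 − 1) = €3,135.00 × 0.0283454… = €88.8629…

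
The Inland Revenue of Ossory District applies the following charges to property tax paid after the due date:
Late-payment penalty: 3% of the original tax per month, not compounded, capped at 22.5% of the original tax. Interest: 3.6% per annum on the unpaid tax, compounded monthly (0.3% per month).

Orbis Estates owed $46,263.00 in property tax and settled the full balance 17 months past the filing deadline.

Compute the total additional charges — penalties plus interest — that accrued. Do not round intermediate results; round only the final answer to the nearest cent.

$12,826.07

Penalty (uncapped): 17 × 3% × $46,263.00 = $23,594.13; cap = 22.5% × $46,263.00 = $10,409.18… → penalty = $10,409.18…
Interest: $46,263.00 × ((1 + 0.003)^17 − 1) = $46,263.00 × 0.0522426… = $2,416.8973…
Penalties + interest = $10,409.1750 + $2,416.8973… = $12,826.07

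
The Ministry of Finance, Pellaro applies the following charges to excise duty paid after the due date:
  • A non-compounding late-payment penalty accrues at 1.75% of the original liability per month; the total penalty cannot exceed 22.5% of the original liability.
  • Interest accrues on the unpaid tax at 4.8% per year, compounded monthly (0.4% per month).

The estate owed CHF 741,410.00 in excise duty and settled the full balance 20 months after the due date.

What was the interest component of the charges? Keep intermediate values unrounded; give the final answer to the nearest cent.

Interest: CHF 741,410.00 × ((1 + 0.004)^20 − 1) = CHF 741,410.00 × 0.0831142… = CHF 61,621.7111…

CHF 61,621.71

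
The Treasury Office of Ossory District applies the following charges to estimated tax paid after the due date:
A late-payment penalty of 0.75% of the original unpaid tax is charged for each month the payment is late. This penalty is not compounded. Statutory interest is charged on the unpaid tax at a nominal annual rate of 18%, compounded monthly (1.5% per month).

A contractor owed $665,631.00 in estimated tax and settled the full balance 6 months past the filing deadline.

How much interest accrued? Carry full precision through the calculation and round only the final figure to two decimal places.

Interest: $665,631.00 × ((1 + 0.015)^6 − 1) = $665,631.00 × 0.0934433… = $62,198.7332…

$62,198.73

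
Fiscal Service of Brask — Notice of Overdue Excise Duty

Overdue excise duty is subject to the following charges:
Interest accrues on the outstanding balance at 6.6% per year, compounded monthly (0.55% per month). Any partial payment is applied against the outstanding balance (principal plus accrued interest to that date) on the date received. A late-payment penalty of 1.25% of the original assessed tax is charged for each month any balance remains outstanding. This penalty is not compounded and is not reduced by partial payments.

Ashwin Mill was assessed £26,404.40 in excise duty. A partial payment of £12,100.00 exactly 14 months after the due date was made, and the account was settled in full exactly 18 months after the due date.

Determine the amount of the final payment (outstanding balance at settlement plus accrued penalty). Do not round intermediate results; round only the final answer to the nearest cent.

£22,716.89

Balance at month 14: £26,404.4000 × (1 + 0.0055)^14 = £28,511.8470…
After £12,100.00 payment: £28,511.8470… − £12,100.00 = £16,411.8470…
Balance at month 18: £16,411.8470… × (1 + 0.0055)^4 = £16,775.8974…
Penalty: 18 × 1.25% × £26,404.40 = £5,940.99
Final settlement = outstanding balance + penalty = £16,775.8974… + £5,940.99 = £22,716.89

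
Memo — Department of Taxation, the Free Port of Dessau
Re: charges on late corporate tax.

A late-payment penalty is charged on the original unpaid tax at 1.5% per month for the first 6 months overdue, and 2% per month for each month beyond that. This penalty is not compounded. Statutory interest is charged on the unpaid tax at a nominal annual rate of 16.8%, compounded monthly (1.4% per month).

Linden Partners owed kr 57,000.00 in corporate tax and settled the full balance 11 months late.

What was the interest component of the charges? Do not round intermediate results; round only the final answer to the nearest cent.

Interest: kr 57,000.00 × ((1 + 0.014)^11 − 1) = kr 57,000.00 × 0.1652457… = kr 9,419.0043…

kr 9,419.00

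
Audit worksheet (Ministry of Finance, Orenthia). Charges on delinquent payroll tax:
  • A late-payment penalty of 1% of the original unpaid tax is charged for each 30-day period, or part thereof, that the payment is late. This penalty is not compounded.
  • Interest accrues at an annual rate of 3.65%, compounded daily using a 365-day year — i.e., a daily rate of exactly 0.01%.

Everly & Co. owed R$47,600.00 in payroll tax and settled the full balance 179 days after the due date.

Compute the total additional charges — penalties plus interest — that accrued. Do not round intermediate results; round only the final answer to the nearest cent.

R$3,715.67

Penalty periods: ⌈179/30⌉ = 6; penalty = 6 × 1% × R$47,600.00 = R$2,856.00
Interest: R$47,600.00 × ((1 + 0.0001)^179 − 1) = R$47,600.00 × 0.01806025… = R$859.6681…
Penalties + interest = R$2,856.0000 + R$859.6681… = R$3,715.67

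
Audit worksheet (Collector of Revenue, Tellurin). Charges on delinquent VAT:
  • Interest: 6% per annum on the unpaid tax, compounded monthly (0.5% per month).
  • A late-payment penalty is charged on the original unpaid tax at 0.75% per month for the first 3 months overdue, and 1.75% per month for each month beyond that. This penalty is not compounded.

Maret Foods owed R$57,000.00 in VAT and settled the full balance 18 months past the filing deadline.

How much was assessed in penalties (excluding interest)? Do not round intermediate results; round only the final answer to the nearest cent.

Penalty, months 1–3: 3 × 0.75% × R$57,000.00 = R$1,282.50
Penalty, months 4–18: 15 × 1.75% × R$57,000.00 = R$14,962.50
Total penalty = R$1,282.50 + R$14,962.50 = R$16,245.00

R$16,245.00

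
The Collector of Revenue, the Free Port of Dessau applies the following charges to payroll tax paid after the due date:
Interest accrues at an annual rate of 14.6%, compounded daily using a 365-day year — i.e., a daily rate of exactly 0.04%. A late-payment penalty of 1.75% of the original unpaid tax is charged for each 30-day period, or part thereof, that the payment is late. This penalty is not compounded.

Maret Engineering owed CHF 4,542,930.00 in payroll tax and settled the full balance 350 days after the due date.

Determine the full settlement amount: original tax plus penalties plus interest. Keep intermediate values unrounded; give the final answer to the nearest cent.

Penalty periods: ⌈350/30⌉ = 12; penalty = 12 × 1.75% × CHF 4,542,930.00 = CHF 954,015.30
Interest: CHF 4,542,930.00 × ((1 + 0.0004)^350 − 1) = CHF 4,542,930.00 × 0.15024160… = CHF 682,537.0729…
Total = CHF 4,542,930.00 + CHF 954,015.3000 + CHF 682,537.0729… = CHF 6,179,482.37

CHF 6,179,482.37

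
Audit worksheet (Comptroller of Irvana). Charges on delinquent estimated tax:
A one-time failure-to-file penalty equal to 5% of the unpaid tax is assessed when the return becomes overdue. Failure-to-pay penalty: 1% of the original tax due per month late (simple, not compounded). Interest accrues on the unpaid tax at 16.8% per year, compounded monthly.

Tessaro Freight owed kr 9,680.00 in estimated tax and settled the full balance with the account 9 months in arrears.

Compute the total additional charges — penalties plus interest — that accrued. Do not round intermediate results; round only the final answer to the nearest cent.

Failure-to-file penalty: 5% × kr 9,680.00 = kr 484.00
Failure-to-pay penalty = 1% × kr 9,680.00 × 9 mo = kr 871.20
Interest (16.8%/yr ÷ 12 = 1.4%/month): kr 9,680.00 × ((1 + 0.014)^9 − 1) = kr 1,290.2608…
Penalties + interest = kr 1,355.2000 + kr 1,290.2608… = kr 2,645.46

kr 2,645.46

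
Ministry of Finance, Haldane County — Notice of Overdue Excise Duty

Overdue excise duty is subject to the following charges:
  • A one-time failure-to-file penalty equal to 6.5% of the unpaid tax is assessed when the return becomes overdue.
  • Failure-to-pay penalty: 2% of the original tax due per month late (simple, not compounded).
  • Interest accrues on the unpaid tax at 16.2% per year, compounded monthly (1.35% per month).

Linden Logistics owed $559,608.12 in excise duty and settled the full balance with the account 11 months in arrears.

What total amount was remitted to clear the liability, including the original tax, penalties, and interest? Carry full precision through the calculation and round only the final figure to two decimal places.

Failure-to-file penalty: 6.5% × $559,608.12 = $36,374.53…
Failure-to-pay penalty: 11 × 2% × $559,608.12 = $123,113.79…
Interest: $559,608.12 × ((1 + 0.0135)^11 − 1) = $559,608.12 × 0.1589409… = $88,944.6086…
Total = $559,608.12 + $159,488.3142 + $88,944.6086… = $808,041.04

$808,041.04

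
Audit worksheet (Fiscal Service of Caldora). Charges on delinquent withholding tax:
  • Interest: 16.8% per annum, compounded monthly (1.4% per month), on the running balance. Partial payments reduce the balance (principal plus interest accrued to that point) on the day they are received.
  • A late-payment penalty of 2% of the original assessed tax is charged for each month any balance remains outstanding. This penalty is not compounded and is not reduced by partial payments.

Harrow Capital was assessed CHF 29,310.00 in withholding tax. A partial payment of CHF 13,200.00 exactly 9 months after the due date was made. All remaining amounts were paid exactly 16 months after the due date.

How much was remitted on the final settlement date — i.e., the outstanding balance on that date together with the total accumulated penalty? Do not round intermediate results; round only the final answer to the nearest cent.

CHF 31,441.95

Balance at month 9: CHF 29,310.0000 × (1 + 0.014)^9 = CHF 33,216.7711…
After CHF 13,200.00 payment: CHF 33,216.7711… − CHF 13,200.00 = CHF 20,016.7711…
Balance at month 16: CHF 20,016.7711… × (1 + 0.014)^7 = CHF 22,062.7532…
Penalty: 16 × 2% × CHF 29,310.00 = CHF 9,379.20
Final settlement = outstanding balance + penalty = CHF 22,062.7532… + CHF 9,379.20 = CHF 31,441.95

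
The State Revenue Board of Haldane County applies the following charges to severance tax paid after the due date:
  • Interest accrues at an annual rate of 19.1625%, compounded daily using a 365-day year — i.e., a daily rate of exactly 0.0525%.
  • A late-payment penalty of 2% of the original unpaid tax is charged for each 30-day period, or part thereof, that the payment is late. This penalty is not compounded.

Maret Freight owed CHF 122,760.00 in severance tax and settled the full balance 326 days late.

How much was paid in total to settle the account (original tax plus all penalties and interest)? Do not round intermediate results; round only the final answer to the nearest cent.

CHF 172,676.11

Penalty periods: ⌈326/30⌉ = 11; penalty = 11 × 2% × CHF 122,760.00 = CHF 27,007.20
Interest: CHF 122,760.00 × ((1 + 0.000525)^326 − 1) = CHF 122,760.00 × 0.18661544… = CHF 22,908.9117…
Total = CHF 122,760.00 + CHF 27,007.2000 + CHF 22,908.9117… = CHF 172,676.11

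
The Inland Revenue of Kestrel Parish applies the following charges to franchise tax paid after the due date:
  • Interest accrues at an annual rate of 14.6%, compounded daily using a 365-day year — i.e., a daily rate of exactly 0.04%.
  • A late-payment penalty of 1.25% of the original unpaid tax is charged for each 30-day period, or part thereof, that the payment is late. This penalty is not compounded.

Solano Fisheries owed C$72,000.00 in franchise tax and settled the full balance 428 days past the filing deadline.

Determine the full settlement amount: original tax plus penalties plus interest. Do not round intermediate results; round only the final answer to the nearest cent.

C$98,941.50

Penalty periods: ⌈428/30⌉ = 15; penalty = 15 × 1.25% × C$72,000.00 = C$13,500.00
Interest: C$72,000.00 × ((1 + 0.0004)^428 − 1) = C$72,000.00 × 0.18668745… = C$13,441.4963…
Total = C$72,000.00 + C$13,500.0000 + C$13,441.4963… = C$98,941.50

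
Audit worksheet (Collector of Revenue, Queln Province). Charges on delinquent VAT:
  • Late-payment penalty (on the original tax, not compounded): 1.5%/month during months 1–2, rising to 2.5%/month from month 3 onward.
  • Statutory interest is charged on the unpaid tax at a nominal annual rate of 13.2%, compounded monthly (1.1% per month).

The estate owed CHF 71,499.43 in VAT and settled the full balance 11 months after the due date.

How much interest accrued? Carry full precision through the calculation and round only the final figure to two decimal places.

CHF 9,143.31

Interest: CHF 71,499.43 × ((1 + 0.011)^11 − 1) = CHF 71,499.43 × 0.1278795… = CHF 9,143.3129…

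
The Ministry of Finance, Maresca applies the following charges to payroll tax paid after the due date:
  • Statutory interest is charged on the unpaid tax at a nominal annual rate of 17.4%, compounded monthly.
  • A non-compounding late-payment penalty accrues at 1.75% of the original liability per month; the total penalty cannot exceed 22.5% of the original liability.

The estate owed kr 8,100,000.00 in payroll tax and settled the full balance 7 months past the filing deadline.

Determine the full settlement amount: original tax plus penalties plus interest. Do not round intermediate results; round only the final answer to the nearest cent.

Penalty: 7 × 1.75% × kr 8,100,000.00 = kr 992,250.00 (below the 22.5% cap of kr 1,822,500.00)
Interest (17.4%/yr ÷ 12 = 1.45%/month): kr 8,100,000.00 × ((1 + 0.0145)^7 − 1) = kr 858,790.4519…
Total = kr 8,100,000.00 + kr 992,250.0000 + kr 858,790.4519… = kr 9,951,040.45

kr 9,951,040.45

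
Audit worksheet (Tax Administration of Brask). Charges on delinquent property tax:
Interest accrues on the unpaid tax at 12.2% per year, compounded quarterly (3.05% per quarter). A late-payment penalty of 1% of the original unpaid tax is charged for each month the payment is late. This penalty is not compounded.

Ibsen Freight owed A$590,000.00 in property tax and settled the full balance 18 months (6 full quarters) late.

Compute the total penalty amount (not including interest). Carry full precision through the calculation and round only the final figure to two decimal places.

Late-payment penalty = 1% × A$590,000.00 × 18 mo = A$106,200.00

A$106,200.00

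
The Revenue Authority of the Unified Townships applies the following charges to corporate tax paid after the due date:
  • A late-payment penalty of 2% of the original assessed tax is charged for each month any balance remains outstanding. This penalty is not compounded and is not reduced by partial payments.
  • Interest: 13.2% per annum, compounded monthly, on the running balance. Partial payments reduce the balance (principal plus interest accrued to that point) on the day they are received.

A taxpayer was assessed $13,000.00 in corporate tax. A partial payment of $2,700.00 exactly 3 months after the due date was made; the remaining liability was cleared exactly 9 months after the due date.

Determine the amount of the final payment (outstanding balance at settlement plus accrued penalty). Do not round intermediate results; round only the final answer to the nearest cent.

$13,801.93

Monthly rate = 13.2% ÷ 12 = 1.1%
Balance at month 3: $13,000.0000 × (1 + 0.011)^3 = $13,433.7363…
After $2,700.00 payment: $13,433.7363… − $2,700.00 = $10,733.7363…
Balance at month 9: $10,733.7363… × (1 + 0.011)^6 = $11,461.9327…
Penalty: 9 × 2% × $13,000.00 = $2,340.00
Final settlement = outstanding balance + penalty = $11,461.9327… + $2,340.00 = $13,801.93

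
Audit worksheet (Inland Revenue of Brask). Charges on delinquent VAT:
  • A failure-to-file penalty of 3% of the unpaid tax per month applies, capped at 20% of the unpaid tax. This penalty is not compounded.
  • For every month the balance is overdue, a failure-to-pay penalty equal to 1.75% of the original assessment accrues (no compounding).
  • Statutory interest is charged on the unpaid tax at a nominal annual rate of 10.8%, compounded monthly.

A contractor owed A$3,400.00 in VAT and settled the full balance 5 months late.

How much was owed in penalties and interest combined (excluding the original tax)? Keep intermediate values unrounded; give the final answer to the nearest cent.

Failure-to-file: 5 × 3% × A$3,400.00 = A$510.00 (under the 20% cap)
Failure-to-pay penalty = 1.75% × A$3,400.00 × 5 mo = A$297.50
Interest (10.8%/yr ÷ 12 = 0.9%/month): A$3,400.00 × ((1 + 0.009)^5 − 1) = A$155.7789…
Penalties + interest = A$807.5000 + A$155.7789… = A$963.28

A$963.28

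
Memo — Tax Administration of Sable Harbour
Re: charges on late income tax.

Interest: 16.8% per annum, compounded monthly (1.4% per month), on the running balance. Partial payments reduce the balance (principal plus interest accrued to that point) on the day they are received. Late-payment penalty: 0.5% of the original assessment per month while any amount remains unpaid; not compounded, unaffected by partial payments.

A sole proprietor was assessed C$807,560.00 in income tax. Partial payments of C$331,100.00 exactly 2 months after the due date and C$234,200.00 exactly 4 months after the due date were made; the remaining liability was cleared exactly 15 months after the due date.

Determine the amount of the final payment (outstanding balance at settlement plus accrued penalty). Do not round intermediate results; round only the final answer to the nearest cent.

Balance at month 2: C$807,560.0000 × (1 + 0.014)^2 = C$830,329.9618…
After C$331,100.00 payment: C$830,329.9618… − C$331,100.00 = C$499,229.9618…
Balance at month 4: C$499,229.9618… × (1 + 0.014)^2 = C$513,306.2498…
After C$234,200.00 payment: C$513,306.2498… − C$234,200.00 = C$279,106.2498…
Balance at month 15: C$279,106.2498… × (1 + 0.014)^11 = C$325,227.3544…
Penalty: 15 × 0.5% × C$807,560.00 = C$60,567.00
Final settlement = outstanding balance + penalty = C$325,227.3544… + C$60,567.00 = C$385,794.35

C$385,794.35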